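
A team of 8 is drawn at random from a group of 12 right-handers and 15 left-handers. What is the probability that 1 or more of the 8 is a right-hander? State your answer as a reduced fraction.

Total selections: C(27,8) = 2220075.
The complement is all 8 are left-handers: C(15,8) = 6435.
Probability = 1 − 6435/2220075 = 2213640/2220075 = 344/345.

344/345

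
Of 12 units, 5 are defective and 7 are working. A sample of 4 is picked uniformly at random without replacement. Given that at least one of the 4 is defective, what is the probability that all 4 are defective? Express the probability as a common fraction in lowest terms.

Work in counts. Selections with at least one defective: C(12,4) − C(7,4) = 495 − 35 = 460.
Of those, selections where all 4 are defective: C(5,4) = 5.
Conditional probability = 5/460 = 1/92.

1/92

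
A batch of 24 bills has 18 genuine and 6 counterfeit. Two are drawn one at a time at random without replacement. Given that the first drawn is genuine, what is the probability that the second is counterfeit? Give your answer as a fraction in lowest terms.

6/23

After removing one genuine, 23 remain: 17 genuine and 6 counterfeit.
So the probability the next is counterfeit is 6/23.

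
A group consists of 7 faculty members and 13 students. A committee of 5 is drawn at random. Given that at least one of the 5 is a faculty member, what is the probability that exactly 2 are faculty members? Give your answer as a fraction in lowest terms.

286/677

Work in counts. Selections with at least one faculty member: C(20,5) − C(13,5) = 15504 − 1287 = 14217.
Of those, selections where exactly 2 are faculty members: C(7,2)·C(13,3) = 21·286 = 6006.
Conditional probability = 6006/14217 = 286/677.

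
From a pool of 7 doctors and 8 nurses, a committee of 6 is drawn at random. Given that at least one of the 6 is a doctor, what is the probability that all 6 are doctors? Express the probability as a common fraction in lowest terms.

Work in counts. Selections with at least one doctor: C(15,6) − C(8,6) = 5005 − 28 = 4977.
Of those, selections where all 6 are doctors: C(7,6) = 7.
Conditional probability = 7/4977 = 1/711.

1/711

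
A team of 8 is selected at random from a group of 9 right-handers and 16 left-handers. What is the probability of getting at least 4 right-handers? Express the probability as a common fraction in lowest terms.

6901/24035

Total selections: C(25,8) = 1081575.
Count the complement (fewer than 4 right-handers): C(9,0)·C(16,8) + C(9,1)·C(16,7) + C(9,2)·C(16,6) + C(9,3)·C(16,5) = 12870 + 102960 + 288288 + 366912 = 771030.
Probability = 1 − 771030/1081575 = 310545/1081575 = 6901/24035.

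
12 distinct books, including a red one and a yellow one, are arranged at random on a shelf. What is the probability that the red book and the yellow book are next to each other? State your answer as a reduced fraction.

1/6

There are 12! = 479001600 arrangements.
Treat the red book and the yellow book as a block: 11! arrangements of the blocks × 2 orders within the block = 2·39916800 = 79833600.
Probability = 79833600/479001600 = 1/6.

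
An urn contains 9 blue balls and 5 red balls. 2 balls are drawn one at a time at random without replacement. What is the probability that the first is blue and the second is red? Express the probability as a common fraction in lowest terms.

45/182

Multiply the conditional probabilities at each draw: 9/14 · 5/13 = 45/182.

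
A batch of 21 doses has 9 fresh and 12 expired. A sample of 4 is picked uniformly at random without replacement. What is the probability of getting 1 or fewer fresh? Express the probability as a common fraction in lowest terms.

55/133

There are C(21,4) = 5985 ways to choose the 4.
Favorable selections (1 or fewer fresh): C(9,0)·C(12,4) + C(9,1)·C(12,3) = 495 + 1980 = 2475.
Probability = 2475/5985 = 55/133.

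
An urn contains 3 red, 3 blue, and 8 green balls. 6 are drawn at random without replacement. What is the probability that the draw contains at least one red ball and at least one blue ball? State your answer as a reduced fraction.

301/429

There are C(14,6) = 3003 possible draws.
By inclusion-exclusion on the complements, draws missing all red or all blue: C(11,6) + C(11,6) − C(8,6) = 462 + 462 − 28 = 896.
So draws with at least one of each: 3003 − 896 = 2107, probability 2107/3003 = 301/429.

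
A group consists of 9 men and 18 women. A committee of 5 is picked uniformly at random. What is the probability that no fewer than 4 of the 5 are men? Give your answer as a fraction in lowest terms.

133/4485

Total selections: C(27,5) = 80730.
Favorable selections (no fewer than 4 men): C(9,4)·C(18,1) + C(9,5)·C(18,0) = 2268 + 126 = 2394.
Probability = 2394/80730 = 133/4485.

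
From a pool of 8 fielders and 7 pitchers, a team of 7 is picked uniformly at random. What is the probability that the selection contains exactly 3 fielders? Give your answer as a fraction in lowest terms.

392/1287

There are C(15,7) = 6435 ways to choose 7 from 15.
Selections with exactly 3 fielders: choose 3 of the 8 fielders and 4 of the 7 pitchers, C(8,3)·C(7,4) = 56·35 = 1960.
Probability = 1960/6435 = 392/1287.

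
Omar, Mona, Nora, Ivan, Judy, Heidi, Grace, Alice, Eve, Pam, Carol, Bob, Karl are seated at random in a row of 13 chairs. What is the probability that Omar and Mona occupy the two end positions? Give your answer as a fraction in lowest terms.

There are 13! = 6227020800 arrangements.
Place Omar and Mona at the ends in 2 ways, arrange the remaining 11 in 11! = 39916800 ways: 2·39916800 = 79833600.
Probability = 79833600/6227020800 = 1/78.

1/78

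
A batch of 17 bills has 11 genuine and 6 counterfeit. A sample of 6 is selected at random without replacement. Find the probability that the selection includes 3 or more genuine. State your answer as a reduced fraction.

There are C(17,6) = 12376 ways to choose the 6.
Favorable selections (3 or more genuine): C(11,3)·C(6,3) + C(11,4)·C(6,2) + C(11,5)·C(6,1) + C(11,6)·C(6,0) = 3300 + 4950 + 2772 + 462 = 11484.
Probability = 11484/12376 = 2871/3094.

2871/3094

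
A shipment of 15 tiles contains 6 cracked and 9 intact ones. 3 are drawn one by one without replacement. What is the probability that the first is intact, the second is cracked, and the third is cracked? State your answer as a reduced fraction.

9/91

Multiply the conditional probabilities at each draw: 9/15 · 6/14 · 5/13 = 270/2730 = 9/91.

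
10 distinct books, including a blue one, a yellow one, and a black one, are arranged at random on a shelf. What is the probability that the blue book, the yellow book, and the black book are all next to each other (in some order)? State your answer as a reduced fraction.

1/15

There are 10! = 3628800 arrangements.
Treat the three as one block: 8! placements × 3! orders within the block = 40320·6 = 241920.
Probability = 241920/3628800 = 1/15.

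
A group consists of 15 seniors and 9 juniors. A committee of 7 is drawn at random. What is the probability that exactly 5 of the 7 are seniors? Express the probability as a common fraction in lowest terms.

273/874

The sample space is all 7-subsets of the 24: C(24,7) = 346104.
Selections with exactly 5 seniors: choose 5 of the 15 seniors and 2 of the 9 juniors, C(15,5)·C(9,2) = 3003·36 = 108108.
Probability = 108108/346104 = 273/874.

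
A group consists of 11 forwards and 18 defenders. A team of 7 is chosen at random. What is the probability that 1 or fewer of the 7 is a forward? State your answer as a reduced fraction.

1513/10005

There are C(29,7) = 1560780 ways to choose the 7.
Favorable selections (1 or fewer forward): C(11,0)·C(18,7) + C(11,1)·C(18,6) = 31824 + 204204 = 236028.
Probability = 236028/1560780 = 1513/10005.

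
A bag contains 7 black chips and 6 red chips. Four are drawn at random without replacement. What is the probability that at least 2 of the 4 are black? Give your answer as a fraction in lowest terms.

There are C(13,4) = 715 ways to choose the 4.
Count the complement (fewer than 2 black): C(7,0)·C(6,4) + C(7,1)·C(6,3) = 15 + 140 = 155.
Probability = 1 − 155/715 = 560/715 = 112/143.

112/143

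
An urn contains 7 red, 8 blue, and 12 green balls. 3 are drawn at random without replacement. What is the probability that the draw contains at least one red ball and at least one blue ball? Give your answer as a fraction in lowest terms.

1036/2925

There are C(27,3) = 2925 possible draws.
By inclusion-exclusion on the complements, draws missing all red or all blue: C(20,3) + C(19,3) − C(12,3) = 1140 + 969 − 220 = 1889.
So draws with at least one of each: 2925 − 1889 = 1036, probability 1036/2925.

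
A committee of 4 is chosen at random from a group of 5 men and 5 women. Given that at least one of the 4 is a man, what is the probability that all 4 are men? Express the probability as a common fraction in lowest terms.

Work in counts. Selections with at least one man: C(10,4) − C(5,4) = 210 − 5 = 205.
Of those, selections where all 4 are men: C(5,4) = 5.
Conditional probability = 5/205 = 1/41.

1/41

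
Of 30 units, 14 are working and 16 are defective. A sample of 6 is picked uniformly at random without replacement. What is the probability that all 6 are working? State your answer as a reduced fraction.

There are C(30,6) = 593775 possible selections.
Selections with all working: C(14,6) = 3003.
Probability = 3003/593775 = 11/2175.

11/2175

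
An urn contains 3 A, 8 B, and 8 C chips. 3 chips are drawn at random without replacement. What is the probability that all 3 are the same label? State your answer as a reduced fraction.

113/969

There are C(19,3) = 969 ways to draw 3 chips.
All same label: C(3,3) + C(8,3) + C(8,3) = 1 + 56 + 56 = 113.
Probability = 113/969.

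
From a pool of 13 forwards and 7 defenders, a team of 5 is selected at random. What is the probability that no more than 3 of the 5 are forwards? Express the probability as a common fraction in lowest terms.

2303/3876

There are C(20,5) = 15504 ways to choose the 5.
Count the complement (more than 3 forwards): C(13,4)·C(7,1) + C(13,5)·C(7,0) = 5005 + 1287 = 6292.
Probability = 1 − 6292/15504 = 9212/15504 = 2303/3876.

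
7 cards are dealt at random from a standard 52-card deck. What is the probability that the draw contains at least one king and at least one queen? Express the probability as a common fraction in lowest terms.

There are C(52,7) = 133784560 possible draws.
By inclusion-exclusion on the complements, draws missing all kings or all queens: C(48,7) + C(48,7) − C(44,7) = 73629072 + 73629072 − 38320568 = 108937576.
So draws with at least one of each: 133784560 − 108937576 = 24846984, probability 24846984/133784560 = 3105873/16723070.

3105873/16723070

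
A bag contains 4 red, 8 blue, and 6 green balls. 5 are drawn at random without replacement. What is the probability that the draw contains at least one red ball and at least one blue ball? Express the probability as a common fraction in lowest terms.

790/1071

There are C(18,5) = 8568 possible draws.
By inclusion-exclusion on the complements, draws missing all red or all blue: C(14,5) + C(10,5) − C(6,5) = 2002 + 252 − 6 = 2248.
So draws with at least one of each: 8568 − 2248 = 6320, probability 6320/8568 = 790/1071.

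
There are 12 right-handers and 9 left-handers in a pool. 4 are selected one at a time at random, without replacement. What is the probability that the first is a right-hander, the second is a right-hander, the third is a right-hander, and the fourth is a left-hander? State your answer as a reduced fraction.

Multiply the conditional probabilities at each draw: 12/21 · 11/20 · 10/19 · 9/18 = 11880/143640 = 11/133.

11/133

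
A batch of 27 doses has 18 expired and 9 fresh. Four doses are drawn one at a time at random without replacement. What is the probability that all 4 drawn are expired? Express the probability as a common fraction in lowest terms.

Multiply the conditional probabilities at each draw: 18/27 · 17/26 · 16/25 · 15/24 = 73440/421200 = 34/195.

34/195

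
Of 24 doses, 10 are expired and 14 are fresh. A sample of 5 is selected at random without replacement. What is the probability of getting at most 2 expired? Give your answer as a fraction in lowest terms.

There are C(24,5) = 42504 ways to choose the 5.
Favorable selections (at most 2 expired): C(10,0)·C(14,5) + C(10,1)·C(14,4) + C(10,2)·C(14,3) = 2002 + 10010 + 16380 = 28392.
Probability = 28392/42504 = 169/253.

169/253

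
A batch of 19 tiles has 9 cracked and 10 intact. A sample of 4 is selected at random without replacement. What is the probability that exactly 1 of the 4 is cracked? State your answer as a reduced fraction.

90/323

Total number of selections: C(19,4) = 3876.
Selections with exactly 1 cracked: choose 1 of the 9 cracked and 3 of the 10 intact, C(9,1)·C(10,3) = 9·120 = 1080.
Probability = 1080/3876 = 90/323.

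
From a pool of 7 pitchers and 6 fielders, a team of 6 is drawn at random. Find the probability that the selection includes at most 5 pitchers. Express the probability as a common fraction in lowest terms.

1709/1716

Total selections: C(13,6) = 1716.
The complement is exactly 6 pitchers: C(7,6)·C(6,0) = 7.
Probability = 1 − 7/1716 = 1709/1716.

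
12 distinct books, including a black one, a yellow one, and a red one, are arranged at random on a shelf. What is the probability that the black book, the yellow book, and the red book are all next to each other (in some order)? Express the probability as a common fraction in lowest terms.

There are 12! = 479001600 arrangements.
Treat the three as one block: 10! placements × 3! orders within the block = 3628800·6 = 21772800.
Probability = 21772800/479001600 = 1/22.

1/22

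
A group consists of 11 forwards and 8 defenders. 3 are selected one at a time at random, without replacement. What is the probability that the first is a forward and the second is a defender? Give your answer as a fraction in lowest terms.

44/171

Multiply the conditional probabilities at each draw: 11/19 · 8/18 = 88/342 = 44/171.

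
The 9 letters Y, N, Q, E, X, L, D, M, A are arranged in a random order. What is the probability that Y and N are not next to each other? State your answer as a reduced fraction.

7/9

There are 9! = 362880 arrangements.
Arrangements with Y and N adjacent: 2·8! = 80640.
So not adjacent: 362880 − 80640 = 282240, probability 282240/362880 = 7/9.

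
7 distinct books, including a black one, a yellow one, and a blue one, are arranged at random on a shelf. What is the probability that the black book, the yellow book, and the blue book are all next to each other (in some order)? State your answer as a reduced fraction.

There are 7! = 5040 arrangements.
Treat the three as one block: 5! placements × 3! orders within the block = 120·6 = 720.
Probability = 720/5040 = 1/7.

1/7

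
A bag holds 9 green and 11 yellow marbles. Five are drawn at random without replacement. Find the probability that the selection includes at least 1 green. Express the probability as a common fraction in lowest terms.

2507/2584

There are C(20,5) = 15504 ways to choose the 5.
The complement is all 5 are yellow: C(11,5) = 462.
Probability = 1 − 462/15504 = 15042/15504 = 2507/2584.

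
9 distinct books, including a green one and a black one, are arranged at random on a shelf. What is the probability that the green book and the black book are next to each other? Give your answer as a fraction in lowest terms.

There are 9! = 362880 arrangements.
Treat the green book and the black book as a block: 8! arrangements of the blocks × 2 orders within the block = 2·40320 = 80640.
Probability = 80640/362880 = 2/9.

2/9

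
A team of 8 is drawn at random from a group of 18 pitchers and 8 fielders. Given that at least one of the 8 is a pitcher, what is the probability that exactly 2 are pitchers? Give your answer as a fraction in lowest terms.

Work in counts. Selections with at least one pitcher: C(26,8) − C(8,8) = 1562275 − 1 = 1562274.
Of those, selections where exactly 2 are pitchers: C(18,2)·C(8,6) = 153·28 = 4284.
Conditional probability = 4284/1562274 = 34/12399.

34/12399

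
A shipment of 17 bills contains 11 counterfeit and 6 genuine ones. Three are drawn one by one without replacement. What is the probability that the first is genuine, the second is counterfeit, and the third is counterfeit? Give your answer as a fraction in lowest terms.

11/68

Multiply the conditional probabilities at each draw: 6/17 · 11/16 · 10/15 = 660/4080 = 11/68.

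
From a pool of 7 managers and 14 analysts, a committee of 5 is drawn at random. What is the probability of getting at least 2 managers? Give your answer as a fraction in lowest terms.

180/323

Total selections: C(21,5) = 20349.
Count the complement (fewer than 2 managers): C(7,0)·C(14,5) + C(7,1)·C(14,4) = 2002 + 7007 = 9009.
Probability = 1 − 9009/20349 = 11340/20349 = 180/323.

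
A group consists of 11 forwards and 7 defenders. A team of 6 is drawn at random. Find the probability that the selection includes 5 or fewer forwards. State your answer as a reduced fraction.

431/442

There are C(18,6) = 18564 ways to choose the 6.
The complement is exactly 6 forwards: C(11,6)·C(7,0) = 462.
Probability = 1 − 462/18564 = 18102/18564 = 431/442.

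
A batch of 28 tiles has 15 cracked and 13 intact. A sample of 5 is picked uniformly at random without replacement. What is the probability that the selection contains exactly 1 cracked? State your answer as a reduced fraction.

55/504

The sample space is all 5-subsets of the 28: C(28,5) = 98280.
Selections with exactly 1 cracked: choose 1 of the 15 cracked and 4 of the 13 intact, C(15,1)·C(13,4) = 15·715 = 10725.
Probability = 10725/98280 = 55/504.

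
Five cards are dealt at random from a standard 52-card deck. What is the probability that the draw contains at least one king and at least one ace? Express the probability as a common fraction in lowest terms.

6509/64974

There are C(52,5) = 2598960 possible draws.
By inclusion-exclusion on the complements, draws missing all kings or all aces: C(48,5) + C(48,5) − C(44,5) = 1712304 + 1712304 − 1086008 = 2338600.
So draws with at least one of each: 2598960 − 2338600 = 260360, probability 260360/2598960 = 6509/64974.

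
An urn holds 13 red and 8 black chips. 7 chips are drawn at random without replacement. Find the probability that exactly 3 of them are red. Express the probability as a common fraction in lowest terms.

1001/5814

Total number of selections: C(21,7) = 116280.
Selections with exactly 3 red: choose 3 of the 13 red and 4 of the 8 black, C(13,3)·C(8,4) = 286·70 = 20020.
Probability = 20020/116280 = 1001/5814.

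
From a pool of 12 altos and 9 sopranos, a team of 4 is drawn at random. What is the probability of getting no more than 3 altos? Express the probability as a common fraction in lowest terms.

122/133

There are C(21,4) = 5985 ways to choose the 4.
The complement is exactly 4 altos: C(12,4)·C(9,0) = 495.
Probability = 1 − 495/5985 = 5490/5985 = 122/133.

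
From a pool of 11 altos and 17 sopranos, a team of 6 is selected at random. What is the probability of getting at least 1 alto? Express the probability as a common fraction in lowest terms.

Total selections: C(28,6) = 376740.
The complement is all 6 are sopranos: C(17,6) = 12376.
Probability = 1 − 12376/376740 = 364364/376740 = 1001/1035.

1001/1035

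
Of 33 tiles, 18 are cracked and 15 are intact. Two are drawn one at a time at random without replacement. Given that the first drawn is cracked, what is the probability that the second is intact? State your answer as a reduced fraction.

After removing one cracked, 32 remain: 17 cracked and 15 intact.
So the probability the next is intact is 15/32.

15/32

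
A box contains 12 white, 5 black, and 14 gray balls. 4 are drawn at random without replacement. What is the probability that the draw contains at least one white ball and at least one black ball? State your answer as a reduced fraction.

There are C(31,4) = 31465 possible draws.
By inclusion-exclusion on the complements, draws missing all white or all black: C(19,4) + C(26,4) − C(14,4) = 3876 + 14950 − 1001 = 17825.
So draws with at least one of each: 31465 − 17825 = 13640, probability 13640/31465 = 88/203.

88/203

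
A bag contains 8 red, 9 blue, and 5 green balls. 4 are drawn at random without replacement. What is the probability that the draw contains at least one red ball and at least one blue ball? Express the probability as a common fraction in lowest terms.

There are C(22,4) = 7315 possible draws.
By inclusion-exclusion on the complements, draws missing all red or all blue: C(14,4) + C(13,4) − C(5,4) = 1001 + 715 − 5 = 1711.
So draws with at least one of each: 7315 − 1711 = 5604, probability 5604/7315.

5604/7315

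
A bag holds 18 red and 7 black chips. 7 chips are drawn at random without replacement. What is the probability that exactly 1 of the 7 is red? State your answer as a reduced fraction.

There are C(25,7) = 480700 ways to choose 7 from 25.
Selections with exactly 1 red: choose 1 of the 18 red and 6 of the 7 black, C(18,1)·C(7,6) = 18·7 = 126.
Probability = 126/480700 = 63/240350.

63/240350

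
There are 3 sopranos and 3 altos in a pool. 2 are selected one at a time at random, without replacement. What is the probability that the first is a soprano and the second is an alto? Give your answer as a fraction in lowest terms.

3/10

Multiply the conditional probabilities at each draw: 3/6 · 3/5 = 9/30 = 3/10.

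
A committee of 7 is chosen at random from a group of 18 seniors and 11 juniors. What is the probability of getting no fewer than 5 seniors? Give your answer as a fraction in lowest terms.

58939/130065

Total selections: C(29,7) = 1560780.
Favorable selections (no fewer than 5 seniors): C(18,5)·C(11,2) + C(18,6)·C(11,1) + C(18,7)·C(11,0) = 471240 + 204204 + 31824 = 707268.
Probability = 707268/1560780 = 58939/130065.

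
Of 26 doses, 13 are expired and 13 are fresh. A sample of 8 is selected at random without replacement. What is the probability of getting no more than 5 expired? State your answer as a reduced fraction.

9824/10925

There are C(26,8) = 1562275 ways to choose the 8.
Favorable selections (no more than 5 expired): C(13,0)·C(13,8) + C(13,1)·C(13,7) + C(13,2)·C(13,6) + C(13,3)·C(13,5) + C(13,4)·C(13,4) + C(13,5)·C(13,3) = 1287 + 22308 + 133848 + 368082 + 511225 + 368082 = 1404832.
Probability = 1404832/1562275 = 9824/10925.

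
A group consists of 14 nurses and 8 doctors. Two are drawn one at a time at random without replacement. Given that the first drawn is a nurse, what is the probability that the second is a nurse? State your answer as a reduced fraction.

13/21

After removing one nurse, 21 remain: 13 nurses and 8 doctors.
So the probability the next is a nurse is 13/21.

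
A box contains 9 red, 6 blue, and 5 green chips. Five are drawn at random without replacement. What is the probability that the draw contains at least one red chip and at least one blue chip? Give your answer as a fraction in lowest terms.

4347/5168

There are C(20,5) = 15504 possible draws.
By inclusion-exclusion on the complements, draws missing all red or all blue: C(11,5) + C(14,5) − C(5,5) = 462 + 2002 − 1 = 2463.
So draws with at least one of each: 15504 − 2463 = 13041, probability 13041/15504 = 4347/5168.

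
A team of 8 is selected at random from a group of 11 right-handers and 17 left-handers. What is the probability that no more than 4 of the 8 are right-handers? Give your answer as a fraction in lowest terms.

There are C(28,8) = 3108105 ways to choose the 8.
Count the complement (more than 4 right-handers): C(11,5)·C(17,3) + C(11,6)·C(17,2) + C(11,7)·C(17,1) + C(11,8)·C(17,0) = 314160 + 62832 + 5610 + 165 = 382767.
Probability = 1 − 382767/3108105 = 2725338/3108105 = 11798/13455.

11798/13455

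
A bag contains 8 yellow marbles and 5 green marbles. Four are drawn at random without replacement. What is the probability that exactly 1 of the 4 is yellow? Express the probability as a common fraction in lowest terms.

16/143

There are C(13,4) = 715 ways to choose 4 from 13.
Selections with exactly 1 yellow: choose 1 of the 8 yellow and 3 of the 5 green, C(8,1)·C(5,3) = 8·10 = 80.
Probability = 80/715 = 16/143.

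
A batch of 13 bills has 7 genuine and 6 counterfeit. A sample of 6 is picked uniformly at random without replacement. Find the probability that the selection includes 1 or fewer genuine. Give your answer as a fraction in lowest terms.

Total selections: C(13,6) = 1716.
Favorable selections (1 or fewer genuine): C(7,0)·C(6,6) + C(7,1)·C(6,5) = 1 + 42 = 43.
Probability = 43/1716.

43/1716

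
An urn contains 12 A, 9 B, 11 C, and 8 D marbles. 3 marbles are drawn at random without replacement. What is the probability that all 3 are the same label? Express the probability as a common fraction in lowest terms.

105/1976

There are C(40,3) = 9880 ways to draw 3 marbles.
All same label: C(12,3) + C(9,3) + C(11,3) + C(8,3) = 220 + 84 + 165 + 56 = 525.
Probability = 525/9880 = 105/1976.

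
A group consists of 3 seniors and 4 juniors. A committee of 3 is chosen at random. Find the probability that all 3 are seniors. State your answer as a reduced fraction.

There are C(7,3) = 35 possible selections.
Selections with all seniors: C(3,3) = 1.
Probability = 1/35.

1/35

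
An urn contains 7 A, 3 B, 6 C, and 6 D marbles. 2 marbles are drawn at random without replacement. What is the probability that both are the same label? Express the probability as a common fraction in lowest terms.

There are C(22,2) = 231 ways to draw 2 marbles.
All same label: C(7,2) + C(3,2) + C(6,2) + C(6,2) = 21 + 3 + 15 + 15 = 54.
Probability = 54/231 = 18/77.

18/77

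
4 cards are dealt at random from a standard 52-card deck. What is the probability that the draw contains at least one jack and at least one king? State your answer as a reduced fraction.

There are C(52,4) = 270725 possible draws.
By inclusion-exclusion on the complements, draws missing all jacks or all kings: C(48,4) + C(48,4) − C(44,4) = 194580 + 194580 − 135751 = 253409.
So draws with at least one of each: 270725 − 253409 = 17316, probability 17316/270725 = 1332/20825.

1332/20825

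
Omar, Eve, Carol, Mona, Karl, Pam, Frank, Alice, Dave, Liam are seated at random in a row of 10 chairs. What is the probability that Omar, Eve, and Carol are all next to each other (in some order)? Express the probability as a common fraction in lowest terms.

There are 10! = 3628800 arrangements.
Treat the three as one block: 8! placements × 3! orders within the block = 40320·6 = 241920.
Probability = 241920/3628800 = 1/15.

1/15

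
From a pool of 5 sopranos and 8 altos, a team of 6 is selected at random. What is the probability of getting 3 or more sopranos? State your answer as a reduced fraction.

Total selections: C(13,6) = 1716.
Favorable selections (3 or more sopranos): C(5,3)·C(8,3) + C(5,4)·C(8,2) + C(5,5)·C(8,1) = 560 + 140 + 8 = 708.
Probability = 708/1716 = 59/143.

59/143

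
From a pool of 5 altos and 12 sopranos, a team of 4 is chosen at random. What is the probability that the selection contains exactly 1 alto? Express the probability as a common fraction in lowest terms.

55/119

Total number of selections: C(17,4) = 2380.
Selections with exactly 1 alto: choose 1 of the 5 altos and 3 of the 12 sopranos, C(5,1)·C(12,3) = 5·220 = 1100.
Probability = 1100/2380 = 55/119.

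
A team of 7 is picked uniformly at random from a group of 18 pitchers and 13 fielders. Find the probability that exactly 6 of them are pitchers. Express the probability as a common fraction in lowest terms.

The sample space is all 7-subsets of the 31: C(31,7) = 2629575.
Selections with exactly 6 pitchers: choose 6 of the 18 pitchers and 1 of the 13 fielders, C(18,6)·C(13,1) = 18564·13 = 241332.
Probability = 241332/2629575 = 6188/67425.

6188/67425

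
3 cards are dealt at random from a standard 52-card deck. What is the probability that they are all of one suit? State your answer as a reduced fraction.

22/425

There are C(52,3) = 22100 possible 3-card hands.
Hands of one suit: 4 suits × C(13,3) = 4·286 = 1144.
Probability = 1144/22100 = 22/425.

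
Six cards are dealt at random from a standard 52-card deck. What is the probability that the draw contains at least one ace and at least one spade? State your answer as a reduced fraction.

6772177/20358520

There are C(52,6) = 20358520 possible draws.
By inclusion-exclusion on the complements, draws missing all aces or all spades: C(48,6) + C(39,6) − C(36,6) = 12271512 + 3262623 − 1947792 = 13586343.
So draws with at least one of each: 20358520 − 13586343 = 6772177, probability 6772177/20358520.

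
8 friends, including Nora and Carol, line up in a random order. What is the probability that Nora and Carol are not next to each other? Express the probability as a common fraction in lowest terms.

There are 8! = 40320 arrangements.
Arrangements with Nora and Carol adjacent: 2·7! = 10080.
So not adjacent: 40320 − 10080 = 30240, probability 30240/40320 = 3/4.

3/4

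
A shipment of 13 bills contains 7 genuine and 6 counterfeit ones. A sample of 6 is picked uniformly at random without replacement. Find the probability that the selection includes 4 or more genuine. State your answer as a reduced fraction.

329/858

Total selections: C(13,6) = 1716.
Favorable selections (4 or more genuine): C(7,4)·C(6,2) + C(7,5)·C(6,1) + C(7,6)·C(6,0) = 525 + 126 + 7 = 658.
Probability = 658/1716 = 329/858.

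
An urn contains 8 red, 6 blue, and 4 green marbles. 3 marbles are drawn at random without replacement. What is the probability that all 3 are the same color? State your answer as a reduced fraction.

There are C(18,3) = 816 ways to draw 3 marbles.
All same color: C(8,3) + C(6,3) + C(4,3) = 56 + 20 + 4 = 80.
Probability = 80/816 = 5/51.

5/51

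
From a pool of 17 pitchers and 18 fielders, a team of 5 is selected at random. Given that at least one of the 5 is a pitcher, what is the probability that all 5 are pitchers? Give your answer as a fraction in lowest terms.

13/664

Work in counts. Selections with at least one pitcher: C(35,5) − C(18,5) = 324632 − 8568 = 316064.
Of those, selections where all 5 are pitchers: C(17,5) = 6188.
Conditional probability = 6188/316064 = 13/664.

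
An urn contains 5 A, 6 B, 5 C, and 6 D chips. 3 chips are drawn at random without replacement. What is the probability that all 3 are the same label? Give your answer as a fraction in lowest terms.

3/77

There are C(22,3) = 1540 ways to draw 3 chips.
All same label: C(5,3) + C(6,3) + C(5,3) + C(6,3) = 10 + 20 + 10 + 20 = 60.
Probability = 60/1540 = 3/77.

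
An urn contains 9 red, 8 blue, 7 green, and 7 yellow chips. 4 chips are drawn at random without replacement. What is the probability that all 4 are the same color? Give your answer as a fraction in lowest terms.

38/4495

There are C(31,4) = 31465 ways to draw 4 chips.
All same color: C(9,4) + C(8,4) + C(7,4) + C(7,4) = 126 + 70 + 35 + 35 = 266.
Probability = 266/31465 = 38/4495.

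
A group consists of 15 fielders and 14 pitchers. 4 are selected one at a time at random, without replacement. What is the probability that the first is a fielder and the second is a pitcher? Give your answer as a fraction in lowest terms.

15/58

Multiply the conditional probabilities at each draw: 15/29 · 14/28 = 210/812 = 15/58.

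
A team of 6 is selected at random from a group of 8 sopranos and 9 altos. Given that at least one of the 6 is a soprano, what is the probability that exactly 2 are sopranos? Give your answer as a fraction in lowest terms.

126/439

Work in counts. Selections with at least one soprano: C(17,6) − C(9,6) = 12376 − 84 = 12292.
Of those, selections where exactly 2 are sopranos: C(8,2)·C(9,4) = 28·126 = 3528.
Conditional probability = 3528/12292 = 126/439.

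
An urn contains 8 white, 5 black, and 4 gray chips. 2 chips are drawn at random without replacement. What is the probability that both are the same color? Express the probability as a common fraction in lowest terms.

There are C(17,2) = 136 ways to draw 2 chips.
All same color: C(8,2) + C(5,2) + C(4,2) = 28 + 10 + 6 = 44.
Probability = 44/136 = 11/34.

11/34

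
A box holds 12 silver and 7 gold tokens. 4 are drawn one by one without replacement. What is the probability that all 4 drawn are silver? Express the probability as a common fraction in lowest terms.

Multiply the conditional probabilities at each draw: 12/19 · 11/18 · 10/17 · 9/16 = 11880/93024 = 165/1292.

165/1292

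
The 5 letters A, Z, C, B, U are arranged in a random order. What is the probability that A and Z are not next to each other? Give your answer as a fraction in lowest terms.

3/5

There are 5! = 120 arrangements.
Arrangements with A and Z adjacent: 2·4! = 48.
So not adjacent: 120 − 48 = 72, probability 72/120 = 3/5.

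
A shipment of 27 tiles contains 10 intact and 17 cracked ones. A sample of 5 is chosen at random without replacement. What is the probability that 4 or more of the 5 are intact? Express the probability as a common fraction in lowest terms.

49/1035

There are C(27,5) = 80730 ways to choose the 5.
Favorable selections (4 or more intact): C(10,4)·C(17,1) + C(10,5)·C(17,0) = 3570 + 252 = 3822.
Probability = 3822/80730 = 49/1035.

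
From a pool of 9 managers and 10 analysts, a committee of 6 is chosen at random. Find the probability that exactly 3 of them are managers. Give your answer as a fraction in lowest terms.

Total number of selections: C(19,6) = 27132.
Selections with exactly 3 managers: choose 3 of the 9 managers and 3 of the 10 analysts, C(9,3)·C(10,3) = 84·120 = 10080.
Probability = 10080/27132 = 120/323.

120/323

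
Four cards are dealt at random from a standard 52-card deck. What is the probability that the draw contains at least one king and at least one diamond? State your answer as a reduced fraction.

52799/270725

There are C(52,4) = 270725 possible draws.
By inclusion-exclusion on the complements, draws missing all kings or all diamonds: C(48,4) + C(39,4) − C(36,4) = 194580 + 82251 − 58905 = 217926.
So draws with at least one of each: 270725 − 217926 = 52799, probability 52799/270725.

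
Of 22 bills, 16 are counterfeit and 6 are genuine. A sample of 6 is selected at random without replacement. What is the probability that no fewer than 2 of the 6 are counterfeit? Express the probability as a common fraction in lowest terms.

There are C(22,6) = 74613 ways to choose the 6.
Count the complement (fewer than 2 counterfeit): C(16,0)·C(6,6) + C(16,1)·C(6,5) = 1 + 96 = 97.
Probability = 1 − 97/74613 = 74516/74613.

74516/74613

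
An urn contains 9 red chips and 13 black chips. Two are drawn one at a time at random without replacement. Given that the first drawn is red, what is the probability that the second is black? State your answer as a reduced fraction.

After removing one red, 21 remain: 8 red and 13 black.
So the probability the next is black is 13/21.

13/21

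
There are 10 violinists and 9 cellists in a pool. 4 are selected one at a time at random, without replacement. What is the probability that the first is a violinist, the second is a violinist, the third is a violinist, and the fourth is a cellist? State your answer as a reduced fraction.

45/646

Multiply the conditional probabilities at each draw: 10/19 · 9/18 · 8/17 · 9/16 = 6480/93024 = 45/646.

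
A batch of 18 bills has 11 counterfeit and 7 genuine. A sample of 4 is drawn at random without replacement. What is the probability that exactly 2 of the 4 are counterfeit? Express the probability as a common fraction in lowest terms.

There are C(18,4) = 3060 ways to choose 4 from 18.
Selections with exactly 2 counterfeit: choose 2 of the 11 counterfeit and 2 of the 7 genuine, C(11,2)·C(7,2) = 55·21 = 1155.
Probability = 1155/3060 = 77/204.

77/204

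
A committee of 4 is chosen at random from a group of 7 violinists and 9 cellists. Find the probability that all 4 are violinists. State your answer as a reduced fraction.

1/52

There are C(16,4) = 1820 possible selections.
Selections with all violinists: C(7,4) = 35.
Probability = 35/1820 = 1/52.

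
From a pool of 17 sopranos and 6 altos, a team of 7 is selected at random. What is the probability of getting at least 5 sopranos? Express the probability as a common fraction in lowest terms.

10972/14421

Total selections: C(23,7) = 245157.
Favorable selections (at least 5 sopranos): C(17,5)·C(6,2) + C(17,6)·C(6,1) + C(17,7)·C(6,0) = 92820 + 74256 + 19448 = 186524.
Probability = 186524/245157 = 10972/14421.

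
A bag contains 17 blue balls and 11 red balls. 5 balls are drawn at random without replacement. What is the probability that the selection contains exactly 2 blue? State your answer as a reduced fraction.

The sample space is all 5-subsets of the 28: C(28,5) = 98280.
Selections with exactly 2 blue: choose 2 of the 17 blue and 3 of the 11 red, C(17,2)·C(11,3) = 136·165 = 22440.
Probability = 22440/98280 = 187/819.

187/819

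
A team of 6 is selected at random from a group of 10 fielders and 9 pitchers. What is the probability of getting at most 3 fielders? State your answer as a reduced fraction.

Total selections: C(19,6) = 27132.
Count the complement (more than 3 fielders): C(10,4)·C(9,2) + C(10,5)·C(9,1) + C(10,6)·C(9,0) = 7560 + 2268 + 210 = 10038.
Probability = 1 − 10038/27132 = 17094/27132 = 407/646.

407/646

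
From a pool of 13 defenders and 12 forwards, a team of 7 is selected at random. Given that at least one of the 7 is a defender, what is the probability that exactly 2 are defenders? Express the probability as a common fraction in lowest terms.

108/839

Work in counts. Selections with at least one defender: C(25,7) − C(12,7) = 480700 − 792 = 479908.
Of those, selections where exactly 2 are defenders: C(13,2)·C(12,5) = 78·792 = 61776.
Conditional probability = 61776/479908 = 108/839.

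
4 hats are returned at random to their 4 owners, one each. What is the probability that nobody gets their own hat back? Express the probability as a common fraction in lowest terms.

3/8

There are 4! = 24 assignments.
By inclusion-exclusion, assignments with no fixed points: C(4,0)·4! − C(4,1)·3! + C(4,2)·2! − C(4,3)·1! + C(4,4)·0! = 9.
Probability = 9/24 = 3/8.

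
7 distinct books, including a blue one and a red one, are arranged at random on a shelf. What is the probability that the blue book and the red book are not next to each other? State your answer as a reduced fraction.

There are 7! = 5040 arrangements.
Arrangements with the blue book and the red book adjacent: 2·6! = 1440.
So not adjacent: 5040 − 1440 = 3600, probability 3600/5040 = 5/7.

5/7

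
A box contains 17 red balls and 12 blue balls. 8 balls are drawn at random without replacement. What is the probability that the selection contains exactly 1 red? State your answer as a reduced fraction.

136/43355

Total number of selections: C(29,8) = 4292145.
Selections with exactly 1 red: choose 1 of the 17 red and 7 of the 12 blue, C(17,1)·C(12,7) = 17·792 = 13464.
Probability = 13464/4292145 = 136/43355.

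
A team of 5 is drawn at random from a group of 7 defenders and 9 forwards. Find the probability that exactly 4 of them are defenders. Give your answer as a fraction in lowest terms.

15/208

Total number of selections: C(16,5) = 4368.
Selections with exactly 4 defenders: choose 4 of the 7 defenders and 1 of the 9 forwards, C(7,4)·C(9,1) = 35·9 = 315.
Probability = 315/4368 = 15/208.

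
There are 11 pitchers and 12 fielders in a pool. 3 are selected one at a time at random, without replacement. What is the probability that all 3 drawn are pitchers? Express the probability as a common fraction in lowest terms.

15/161

Multiply the conditional probabilities at each draw: 11/23 · 10/22 · 9/21 = 990/10626 = 15/161.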